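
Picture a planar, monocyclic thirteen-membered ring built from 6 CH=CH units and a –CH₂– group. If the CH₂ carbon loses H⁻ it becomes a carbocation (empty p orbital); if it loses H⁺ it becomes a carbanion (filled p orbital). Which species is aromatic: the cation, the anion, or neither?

In both ions every ring atom is sp² and contributes a p orbital, so both rings are fully conjugated.
Cation: 6 × 2 + 0 = 12 π electrons → 4(3), antiaromatic.
Anion: 6 × 2 + 2 = 14 π electrons → 4(3)+2, aromatic.

The anion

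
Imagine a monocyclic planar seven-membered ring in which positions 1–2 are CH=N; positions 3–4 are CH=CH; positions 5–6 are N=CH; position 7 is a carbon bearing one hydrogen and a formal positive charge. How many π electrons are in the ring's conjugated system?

The p orbitals form a continuous loop: each doubly-bonded ring atom is sp² with one p-orbital electron; each sp² =N– keeps its lone pair in-plane and puts one electron into the π system; the carbocation has an empty p orbital. The ring is fully conjugated.
Adding the contributions, 3 × 2 = 6 from the double-bond units + 0 from the CH(+) atom = 6.

6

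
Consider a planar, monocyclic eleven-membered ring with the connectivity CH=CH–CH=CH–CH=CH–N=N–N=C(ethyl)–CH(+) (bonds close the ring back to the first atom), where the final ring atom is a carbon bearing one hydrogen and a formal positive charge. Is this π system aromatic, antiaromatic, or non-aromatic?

All ring atoms are sp² and supply a p orbital to the ring (every atom in a ring double bond is sp² and brings one electron to the p orbital; each sp² =N– keeps its lone pair in-plane and puts one electron into the π system; the carbocation has an empty p orbital); the conjugation is uninterrupted.
Tallying contributions gives 5 × 2 = 10 from the double-bond units + 0 from the CH(+) atom = 10.
Since 10 = 4·2 + 2, the ring meets the 4n+2 criterion.

Aromatic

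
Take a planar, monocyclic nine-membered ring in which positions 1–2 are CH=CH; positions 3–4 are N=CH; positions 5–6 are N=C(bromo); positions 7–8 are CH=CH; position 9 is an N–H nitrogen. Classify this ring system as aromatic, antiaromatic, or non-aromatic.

Aromatic

All ring atoms are sp² and supply a p orbital to the ring (each doubly-bonded ring atom is sp² with one p-orbital electron; each sp² =N– keeps its lone pair in-plane and puts one electron into the π system; the pyrrole-type nitrogen donates its lone pair from the p orbital); the conjugation is uninterrupted.
π-electron count: 4 × 2 = 8 from the double-bond units + 2 from the NH atom = 10.
10 = 4(2) + 2, which satisfies Hückel's 4n+2 rule.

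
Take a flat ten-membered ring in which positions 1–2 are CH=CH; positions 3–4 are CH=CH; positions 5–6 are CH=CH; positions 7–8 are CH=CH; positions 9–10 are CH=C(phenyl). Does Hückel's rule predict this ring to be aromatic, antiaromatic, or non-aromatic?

Aromatic

Every ring atom contributes a p orbital perpendicular to the ring (every atom in a ring double bond is sp² and brings one electron to the p orbital), so the π system is cyclic and fully conjugated.
Adding the contributions, 5 × 2 = 10 from the 5 double-bond units.
That gives a 4n+2 count (10, n = 2).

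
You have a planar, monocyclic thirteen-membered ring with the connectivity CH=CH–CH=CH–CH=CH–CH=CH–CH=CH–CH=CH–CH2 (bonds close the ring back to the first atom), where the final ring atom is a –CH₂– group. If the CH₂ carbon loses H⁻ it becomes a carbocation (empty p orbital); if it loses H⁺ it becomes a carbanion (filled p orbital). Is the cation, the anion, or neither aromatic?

In either ion the ring is fully conjugated: every atom, including the new sp² carbon, supplies a p orbital.
Cation: 6 × 2 + 0 = 12 π electrons → 4(3), antiaromatic.
Anion: 6 × 2 + 2 = 14 π electrons → 4(3)+2, aromatic.

The anion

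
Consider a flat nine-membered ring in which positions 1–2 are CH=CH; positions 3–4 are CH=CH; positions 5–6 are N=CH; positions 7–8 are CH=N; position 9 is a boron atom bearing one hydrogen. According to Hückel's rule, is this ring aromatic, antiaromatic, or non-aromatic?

Check conjugation: every atom in a ring double bond is sp² and brings one electron to the p orbital; each =N– nitrogen is pyridine-type (lone pair in the sp² plane, one electron in the p orbital); the boron has an empty p orbital — every position has a p orbital, so the cyclic π system is continuous.
Tallying contributions gives 4 × 2 = 8 from the double-bond units + 0 from the BH atom = 8.
8 = 4(2); a planar, fully conjugated 4n system is antiaromatic.

Antiaromatic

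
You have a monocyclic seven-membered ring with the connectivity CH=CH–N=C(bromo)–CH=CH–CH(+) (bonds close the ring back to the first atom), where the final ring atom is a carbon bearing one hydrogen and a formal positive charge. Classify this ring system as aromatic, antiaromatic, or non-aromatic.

Aromatic

All ring atoms are sp² and supply a p orbital to the ring (every atom in a ring double bond is sp² and brings one electron to the p orbital; the doubly-bonded nitrogens are pyridine-type — their lone pairs lie in the ring plane, leaving one electron in the p orbital; the carbocation has an empty p orbital); the conjugation is uninterrupted.
Adding the contributions, 3 × 2 = 6 from the double-bond units + 0 from the CH(+) atom = 6.
With 6 π electrons (n = 1), the Hückel 4n+2 condition holds.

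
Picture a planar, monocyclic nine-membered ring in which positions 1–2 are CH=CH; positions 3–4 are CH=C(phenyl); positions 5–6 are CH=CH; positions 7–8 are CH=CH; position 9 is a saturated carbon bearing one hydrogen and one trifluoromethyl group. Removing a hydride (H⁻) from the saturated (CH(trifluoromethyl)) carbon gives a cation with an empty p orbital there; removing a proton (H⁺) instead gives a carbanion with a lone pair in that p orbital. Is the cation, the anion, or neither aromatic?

The anion

Once that carbon is sp², every ring atom has a p orbital and both ions are fully conjugated.
Cation: 4 × 2 + 0 = 8 π electrons → 4(2), antiaromatic.
Anion: 4 × 2 + 2 = 10 π electrons → 4(2)+2, aromatic.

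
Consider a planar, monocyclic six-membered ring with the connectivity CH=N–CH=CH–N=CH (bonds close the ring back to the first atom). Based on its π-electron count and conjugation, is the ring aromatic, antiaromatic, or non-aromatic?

Aromatic

The p orbitals form a continuous loop: each doubly-bonded ring atom is sp² with one p-orbital electron; each =N– nitrogen is pyridine-type (lone pair in the sp² plane, one electron in the p orbital). The ring is fully conjugated.
Adding the contributions, 3 × 2 = 6 from the 3 double-bond units.
Since 6 = 4·1 + 2, the ring meets the 4n+2 criterion.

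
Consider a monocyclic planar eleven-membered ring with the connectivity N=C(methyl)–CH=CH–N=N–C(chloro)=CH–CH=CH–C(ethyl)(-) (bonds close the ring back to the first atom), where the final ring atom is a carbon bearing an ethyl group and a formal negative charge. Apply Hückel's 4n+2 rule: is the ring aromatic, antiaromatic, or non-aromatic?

Antiaromatic

Every ring atom contributes a p orbital perpendicular to the ring (every atom in a ring double bond is sp² and brings one electron to the p orbital; each sp² =N– keeps its lone pair in-plane and puts one electron into the π system; the carbanion's lone pair occupies the p orbital), so the π system is cyclic and fully conjugated.
π-electron count: 5 × 2 = 10 from the double-bond units + 2 from the C(ethyl)(-) atom = 12.
12 = 4(3); a planar, fully conjugated 4n system is antiaromatic.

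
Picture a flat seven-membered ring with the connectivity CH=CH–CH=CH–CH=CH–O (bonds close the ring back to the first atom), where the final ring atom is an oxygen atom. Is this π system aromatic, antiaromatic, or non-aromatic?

Antiaromatic

Every ring atom contributes a p orbital perpendicular to the ring (every atom in a ring double bond is sp² and brings one electron to the p orbital; the oxygen donates one lone pair from its p orbital), so the π system is cyclic and fully conjugated.
Counting π electrons: 3 × 2 = 6 from the double-bond units + 2 from the O atom = 8.
8 is a 4n count (n = 2), so the planar conjugated ring is antiaromatic.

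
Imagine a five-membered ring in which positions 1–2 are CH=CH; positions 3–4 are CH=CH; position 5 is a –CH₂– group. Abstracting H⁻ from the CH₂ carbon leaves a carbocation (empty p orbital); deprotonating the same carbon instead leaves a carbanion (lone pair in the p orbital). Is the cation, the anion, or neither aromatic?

Both ions have a continuous loop of p orbitals — each ring atom is sp².
Cation: 2 × 2 + 0 = 4 π electrons → 4(1), antiaromatic.
Anion: 2 × 2 + 2 = 6 π electrons → 4(1)+2, aromatic.

The anion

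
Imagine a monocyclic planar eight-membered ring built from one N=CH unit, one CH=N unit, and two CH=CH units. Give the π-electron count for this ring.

All ring atoms are sp² and supply a p orbital to the ring (every atom in a ring double bond is sp² and brings one electron to the p orbital; the doubly-bonded nitrogens are pyridine-type — their lone pairs lie in the ring plane, leaving one electron in the p orbital); the conjugation is uninterrupted.
Counting π electrons: 4 × 2 = 8 from the 4 double-bond units.

8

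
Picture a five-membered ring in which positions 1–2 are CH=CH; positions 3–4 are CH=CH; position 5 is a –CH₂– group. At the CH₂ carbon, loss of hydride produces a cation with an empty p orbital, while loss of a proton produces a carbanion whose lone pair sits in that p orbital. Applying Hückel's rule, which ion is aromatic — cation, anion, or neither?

In either ion the ring is fully conjugated: every atom, including the new sp² carbon, supplies a p orbital.
Cation: 2 × 2 + 0 = 4 π electrons → 4(1), antiaromatic.
Anion: 2 × 2 + 2 = 6 π electrons → 4(1)+2, aromatic.

The anion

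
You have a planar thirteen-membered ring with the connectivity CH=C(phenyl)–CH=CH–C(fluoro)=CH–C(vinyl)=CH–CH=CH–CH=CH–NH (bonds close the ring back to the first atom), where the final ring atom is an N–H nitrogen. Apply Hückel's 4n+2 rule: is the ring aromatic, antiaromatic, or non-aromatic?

Check conjugation: every atom in a ring double bond is sp² and brings one electron to the p orbital; the pyrrole-type nitrogen donates its lone pair from the p orbital — every position has a p orbital, so the cyclic π system is continuous.
Tallying contributions gives 6 × 2 = 12 from the double-bond units + 2 from the NH atom = 14.
14 = 4(3) + 2, which satisfies Hückel's 4n+2 rule.

Aromatic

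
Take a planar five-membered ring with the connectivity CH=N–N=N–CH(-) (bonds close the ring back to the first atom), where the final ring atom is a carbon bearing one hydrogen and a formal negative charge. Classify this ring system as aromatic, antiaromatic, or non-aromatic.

Aromatic

Every ring atom contributes a p orbital perpendicular to the ring (every atom in a ring double bond is sp² and brings one electron to the p orbital; each =N– nitrogen is pyridine-type (lone pair in the sp² plane, one electron in the p orbital); the carbanion's lone pair occupies the p orbital), so the π system is cyclic and fully conjugated.
Adding the contributions, 2 × 2 = 4 from the double-bond units + 2 from the CH(-) atom = 6.
Since 6 = 4·1 + 2, the ring meets the 4n+2 criterion.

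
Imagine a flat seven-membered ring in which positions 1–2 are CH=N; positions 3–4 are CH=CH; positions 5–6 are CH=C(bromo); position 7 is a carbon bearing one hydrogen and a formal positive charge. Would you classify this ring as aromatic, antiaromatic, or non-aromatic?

All ring atoms are sp² and supply a p orbital to the ring (the double-bond atoms are sp², each contributing one p electron; each =N– nitrogen is pyridine-type (lone pair in the sp² plane, one electron in the p orbital); the carbocation has an empty p orbital); the conjugation is uninterrupted.
π-electron count: 3 × 2 = 6 from the double-bond units + 0 from the CH(+) atom = 6.
That gives a 4n+2 count (6, n = 1).

Aromatic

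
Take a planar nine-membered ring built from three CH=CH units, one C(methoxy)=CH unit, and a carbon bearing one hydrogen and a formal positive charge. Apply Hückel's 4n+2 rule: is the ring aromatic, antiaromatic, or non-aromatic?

All ring atoms are sp² and supply a p orbital to the ring (every atom in a ring double bond is sp² and brings one electron to the p orbital; the carbocation has an empty p orbital); the conjugation is uninterrupted.
π-electron count: 4 × 2 = 8 from the double-bond units + 0 from the CH(+) atom = 8.
8 is a 4n count (n = 2), so the planar conjugated ring is antiaromatic.

Antiaromatic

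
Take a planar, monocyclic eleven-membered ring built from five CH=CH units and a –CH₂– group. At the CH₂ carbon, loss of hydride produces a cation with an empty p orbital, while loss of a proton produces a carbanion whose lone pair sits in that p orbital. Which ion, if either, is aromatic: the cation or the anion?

The cation

Both ions have a continuous loop of p orbitals — each ring atom is sp².
Cation: 5 × 2 + 0 = 10 π electrons → 4(2)+2, aromatic.
Anion: 5 × 2 + 2 = 12 π electrons → 4(3), antiaromatic.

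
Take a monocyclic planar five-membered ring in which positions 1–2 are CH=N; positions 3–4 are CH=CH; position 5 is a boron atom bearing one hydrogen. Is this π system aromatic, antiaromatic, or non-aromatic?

The p orbitals form a continuous loop: each doubly-bonded ring atom is sp² with one p-orbital electron; each =N– nitrogen is pyridine-type (lone pair in the sp² plane, one electron in the p orbital); the boron has an empty p orbital. The ring is fully conjugated.
π-electron count: 2 × 2 = 4 from the double-bond units + 0 from the BH atom = 4.
A 4n π count (4, n = 1) in a planar conjugated ring means antiaromatic.

Antiaromatic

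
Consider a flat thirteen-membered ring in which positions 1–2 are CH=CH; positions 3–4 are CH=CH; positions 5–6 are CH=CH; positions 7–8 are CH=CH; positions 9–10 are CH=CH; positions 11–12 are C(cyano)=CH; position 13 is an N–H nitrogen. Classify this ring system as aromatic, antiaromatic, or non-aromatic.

Aromatic

All ring atoms are sp² and supply a p orbital to the ring (every atom in a ring double bond is sp² and brings one electron to the p orbital; the pyrrole-type nitrogen donates its lone pair from the p orbital); the conjugation is uninterrupted.
Tallying contributions gives 6 × 2 = 12 from the double-bond units + 2 from the NH atom = 14.
With 14 π electrons (n = 3), the Hückel 4n+2 condition holds.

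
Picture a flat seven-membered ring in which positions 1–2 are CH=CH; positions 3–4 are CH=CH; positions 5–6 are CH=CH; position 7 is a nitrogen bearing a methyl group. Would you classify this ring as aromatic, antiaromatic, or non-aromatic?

Antiaromatic

Check conjugation: the double-bond atoms are sp², each contributing one p electron; the pyrrole-type nitrogen donates its lone pair from the p orbital — every position has a p orbital, so the cyclic π system is continuous.
π-electron count: 3 × 2 = 6 from the double-bond units + 2 from the N(methyl) atom = 8.
8 is a 4n count (n = 2), so the planar conjugated ring is antiaromatic.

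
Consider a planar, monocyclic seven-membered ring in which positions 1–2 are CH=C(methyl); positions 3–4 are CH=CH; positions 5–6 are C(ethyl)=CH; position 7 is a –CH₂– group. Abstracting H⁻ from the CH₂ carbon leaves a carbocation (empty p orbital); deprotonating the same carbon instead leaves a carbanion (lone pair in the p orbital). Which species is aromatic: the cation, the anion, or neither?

Once that carbon is sp², every ring atom has a p orbital and both ions are fully conjugated.
Cation: 3 × 2 + 0 = 6 π electrons → 4(1)+2, aromatic.
Anion: 3 × 2 + 2 = 8 π electrons → 4(2), antiaromatic.

The cation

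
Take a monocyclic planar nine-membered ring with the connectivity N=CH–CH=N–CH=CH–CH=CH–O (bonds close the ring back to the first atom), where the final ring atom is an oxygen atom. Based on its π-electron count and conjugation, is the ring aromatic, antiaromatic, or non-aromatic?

Aromatic

Every ring atom contributes a p orbital perpendicular to the ring (every atom in a ring double bond is sp² and brings one electron to the p orbital; the doubly-bonded nitrogens are pyridine-type — their lone pairs lie in the ring plane, leaving one electron in the p orbital; the oxygen donates one lone pair from its p orbital), so the π system is cyclic and fully conjugated.
Counting π electrons: 4 × 2 = 8 from the double-bond units + 2 from the O atom = 10.
Since 10 = 4·2 + 2, the ring meets the 4n+2 criterion.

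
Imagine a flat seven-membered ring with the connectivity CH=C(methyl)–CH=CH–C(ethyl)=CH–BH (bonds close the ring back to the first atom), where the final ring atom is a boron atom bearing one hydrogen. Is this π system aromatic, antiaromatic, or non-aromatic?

Aromatic

Every ring atom contributes a p orbital perpendicular to the ring (every atom in a ring double bond is sp² and brings one electron to the p orbital; the boron has an empty p orbital), so the π system is cyclic and fully conjugated.
Counting π electrons: 3 × 2 = 6 from the double-bond units + 0 from the BH atom = 6.
Since 6 = 4·1 + 2, the ring meets the 4n+2 criterion.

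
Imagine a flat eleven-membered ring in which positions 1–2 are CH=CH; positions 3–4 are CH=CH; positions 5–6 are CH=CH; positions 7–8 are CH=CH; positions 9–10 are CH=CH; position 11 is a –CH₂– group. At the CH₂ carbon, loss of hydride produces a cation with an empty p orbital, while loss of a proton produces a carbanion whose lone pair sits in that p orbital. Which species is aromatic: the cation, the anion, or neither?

Both ions have a continuous loop of p orbitals — each ring atom is sp².
Cation: 5 × 2 + 0 = 10 π electrons → 4(2)+2, aromatic.
Anion: 5 × 2 + 2 = 12 π electrons → 4(3), antiaromatic.

The cation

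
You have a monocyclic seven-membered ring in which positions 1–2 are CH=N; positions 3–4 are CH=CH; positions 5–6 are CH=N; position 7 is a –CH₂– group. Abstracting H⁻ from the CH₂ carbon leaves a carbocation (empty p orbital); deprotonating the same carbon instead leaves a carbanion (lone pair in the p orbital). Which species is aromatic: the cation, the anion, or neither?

Both ions have a continuous loop of p orbitals — each ring atom is sp².
Cation: 3 × 2 + 0 = 6 π electrons → 4(1)+2, aromatic.
Anion: 3 × 2 + 2 = 8 π electrons → 4(2), antiaromatic.

The cation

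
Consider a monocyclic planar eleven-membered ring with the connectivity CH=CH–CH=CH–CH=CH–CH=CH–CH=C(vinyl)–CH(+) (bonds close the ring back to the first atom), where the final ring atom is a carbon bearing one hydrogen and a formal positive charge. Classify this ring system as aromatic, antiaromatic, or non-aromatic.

The p orbitals form a continuous loop: the double-bond atoms are sp², each contributing one p electron; the carbocation has an empty p orbital. The ring is fully conjugated.
π-electron count: 5 × 2 = 10 from the double-bond units + 0 from the CH(+) atom = 10.
Since 10 = 4·2 + 2, the ring meets the 4n+2 criterion.

Aromatic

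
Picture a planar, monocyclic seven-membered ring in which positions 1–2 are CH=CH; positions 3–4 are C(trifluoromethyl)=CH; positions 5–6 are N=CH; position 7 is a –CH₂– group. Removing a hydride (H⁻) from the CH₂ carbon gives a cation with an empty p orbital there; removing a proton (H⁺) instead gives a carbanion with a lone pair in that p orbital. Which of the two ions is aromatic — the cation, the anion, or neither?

In both ions every ring atom is sp² and contributes a p orbital, so both rings are fully conjugated.
Cation: 3 × 2 + 0 = 6 π electrons → 4(1)+2, aromatic.
Anion: 3 × 2 + 2 = 8 π electrons → 4(2), antiaromatic.

The cation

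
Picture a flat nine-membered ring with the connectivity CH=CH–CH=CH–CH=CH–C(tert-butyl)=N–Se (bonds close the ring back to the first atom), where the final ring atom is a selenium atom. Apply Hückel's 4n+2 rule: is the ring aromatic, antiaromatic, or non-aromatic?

All ring atoms are sp² and supply a p orbital to the ring (the double-bond atoms are sp², each contributing one p electron; each =N– nitrogen is pyridine-type (lone pair in the sp² plane, one electron in the p orbital); the selenium donates one lone pair from its p orbital); the conjugation is uninterrupted.
π-electron count: 4 × 2 = 8 from the double-bond units + 2 from the Se atom = 10.
10 = 4(2) + 2, which satisfies Hückel's 4n+2 rule.

Aromatic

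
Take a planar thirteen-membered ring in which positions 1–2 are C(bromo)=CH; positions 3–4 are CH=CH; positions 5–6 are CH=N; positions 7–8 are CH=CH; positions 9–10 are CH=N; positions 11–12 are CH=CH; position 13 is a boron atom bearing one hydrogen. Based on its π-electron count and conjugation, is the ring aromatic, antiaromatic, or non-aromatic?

Check conjugation: the double-bond atoms are sp², each contributing one p electron; each =N– nitrogen is pyridine-type (lone pair in the sp² plane, one electron in the p orbital); the boron has an empty p orbital — every position has a p orbital, so the cyclic π system is continuous.
Counting π electrons: 6 × 2 = 12 from the double-bond units + 0 from the BH atom = 12.
12 is a 4n count (n = 3), so the planar conjugated ring is antiaromatic.

Antiaromatic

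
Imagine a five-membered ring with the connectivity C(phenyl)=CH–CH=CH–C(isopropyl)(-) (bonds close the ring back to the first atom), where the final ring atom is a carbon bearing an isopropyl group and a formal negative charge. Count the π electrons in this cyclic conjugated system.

6

All ring atoms are sp² and supply a p orbital to the ring (every atom in a ring double bond is sp² and brings one electron to the p orbital; the carbanion's lone pair occupies the p orbital); the conjugation is uninterrupted.
Tallying contributions gives 2 × 2 = 4 from the double-bond units + 2 from the C(isopropyl)(-) atom = 6.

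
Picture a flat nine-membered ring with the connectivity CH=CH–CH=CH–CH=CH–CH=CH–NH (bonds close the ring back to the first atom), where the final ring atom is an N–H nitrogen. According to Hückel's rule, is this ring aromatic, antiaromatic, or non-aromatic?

Aromatic

The p orbitals form a continuous loop: the double-bond atoms are sp², each contributing one p electron; the pyrrole-type nitrogen donates its lone pair from the p orbital. The ring is fully conjugated.
Adding the contributions, 4 × 2 = 8 from the double-bond units + 2 from the NH atom = 10.
That gives a 4n+2 count (10, n = 2).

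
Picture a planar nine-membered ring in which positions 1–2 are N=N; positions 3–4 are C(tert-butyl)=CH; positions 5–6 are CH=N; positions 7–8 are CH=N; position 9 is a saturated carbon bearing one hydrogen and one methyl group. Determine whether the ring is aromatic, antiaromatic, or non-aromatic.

Because that saturated carbon is sp³ and has no p orbital in the ring π system at the CH(methyl) position, the π system cannot extend all the way around the ring.
Hückel's rule only applies to fully conjugated rings, so this one is simply non-aromatic.

Non-aromatic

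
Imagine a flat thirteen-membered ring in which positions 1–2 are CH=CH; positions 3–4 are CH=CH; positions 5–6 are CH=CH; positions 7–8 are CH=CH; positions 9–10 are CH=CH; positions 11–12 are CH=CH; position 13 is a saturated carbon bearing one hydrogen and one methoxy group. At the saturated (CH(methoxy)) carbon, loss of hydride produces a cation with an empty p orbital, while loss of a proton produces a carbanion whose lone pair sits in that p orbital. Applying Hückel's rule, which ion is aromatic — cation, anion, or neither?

In either ion the ring is fully conjugated: every atom, including the new sp² carbon, supplies a p orbital.
Cation: 6 × 2 + 0 = 12 π electrons → 4(3), antiaromatic.
Anion: 6 × 2 + 2 = 14 π electrons → 4(3)+2, aromatic.

The anion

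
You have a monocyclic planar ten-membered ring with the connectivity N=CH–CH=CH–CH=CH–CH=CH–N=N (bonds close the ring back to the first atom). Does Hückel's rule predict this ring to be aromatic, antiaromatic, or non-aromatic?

Aromatic

Every ring atom contributes a p orbital perpendicular to the ring (every atom in a ring double bond is sp² and brings one electron to the p orbital; the doubly-bonded nitrogens are pyridine-type — their lone pairs lie in the ring plane, leaving one electron in the p orbital), so the π system is cyclic and fully conjugated.
Adding the contributions, 5 × 2 = 10 from the 5 double-bond units.
That gives a 4n+2 count (10, n = 2).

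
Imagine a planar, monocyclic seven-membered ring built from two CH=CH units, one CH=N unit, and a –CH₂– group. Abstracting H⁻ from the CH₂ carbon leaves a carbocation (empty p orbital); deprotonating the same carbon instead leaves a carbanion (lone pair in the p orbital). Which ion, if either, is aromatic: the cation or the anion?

The cation

Both ions have a continuous loop of p orbitals — each ring atom is sp².
Cation: 3 × 2 + 0 = 6 π electrons → 4(1)+2, aromatic.
Anion: 3 × 2 + 2 = 8 π electrons → 4(2), antiaromatic.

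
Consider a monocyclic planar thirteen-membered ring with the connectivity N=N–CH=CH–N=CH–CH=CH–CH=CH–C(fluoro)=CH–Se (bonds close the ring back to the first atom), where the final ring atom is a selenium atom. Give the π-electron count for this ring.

Every ring atom contributes a p orbital perpendicular to the ring (each doubly-bonded ring atom is sp² with one p-orbital electron; each sp² =N– keeps its lone pair in-plane and puts one electron into the π system; the selenium donates one lone pair from its p orbital), so the π system is cyclic and fully conjugated.
π-electron count: 6 × 2 = 12 from the double-bond units + 2 from the Se atom = 14.

14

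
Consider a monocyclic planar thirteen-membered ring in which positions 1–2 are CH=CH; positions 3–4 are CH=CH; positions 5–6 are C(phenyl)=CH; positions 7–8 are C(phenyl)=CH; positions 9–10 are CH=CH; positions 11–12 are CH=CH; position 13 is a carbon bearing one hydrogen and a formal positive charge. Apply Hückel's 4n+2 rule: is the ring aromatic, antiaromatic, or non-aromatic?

Antiaromatic

The p orbitals form a continuous loop: the double-bond atoms are sp², each contributing one p electron; the carbocation has an empty p orbital. The ring is fully conjugated.
Counting π electrons: 6 × 2 = 12 from the double-bond units + 0 from the CH(+) atom = 12.
A 4n π count (12, n = 3) in a planar conjugated ring means antiaromatic.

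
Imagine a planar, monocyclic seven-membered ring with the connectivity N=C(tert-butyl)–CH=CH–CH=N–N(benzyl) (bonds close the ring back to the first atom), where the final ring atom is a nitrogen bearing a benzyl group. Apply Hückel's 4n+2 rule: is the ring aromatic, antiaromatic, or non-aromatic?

Every ring atom contributes a p orbital perpendicular to the ring (the double-bond atoms are sp², each contributing one p electron; each sp² =N– keeps its lone pair in-plane and puts one electron into the π system; the pyrrole-type nitrogen donates its lone pair from the p orbital), so the π system is cyclic and fully conjugated.
Adding the contributions, 3 × 2 = 6 from the double-bond units + 2 from the N(benzyl) atom = 8.
8 = 4(2); a planar, fully conjugated 4n system is antiaromatic.

Antiaromatic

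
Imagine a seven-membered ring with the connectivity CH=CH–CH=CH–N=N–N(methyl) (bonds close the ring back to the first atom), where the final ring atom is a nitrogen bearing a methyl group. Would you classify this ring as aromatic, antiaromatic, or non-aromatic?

Check conjugation: each doubly-bonded ring atom is sp² with one p-orbital electron; each =N– nitrogen is pyridine-type (lone pair in the sp² plane, one electron in the p orbital); the pyrrole-type nitrogen donates its lone pair from the p orbital — every position has a p orbital, so the cyclic π system is continuous.
Adding the contributions, 3 × 2 = 6 from the double-bond units + 2 from the N(methyl) atom = 8.
A 4n π count (8, n = 2) in a planar conjugated ring means antiaromatic.

Antiaromatic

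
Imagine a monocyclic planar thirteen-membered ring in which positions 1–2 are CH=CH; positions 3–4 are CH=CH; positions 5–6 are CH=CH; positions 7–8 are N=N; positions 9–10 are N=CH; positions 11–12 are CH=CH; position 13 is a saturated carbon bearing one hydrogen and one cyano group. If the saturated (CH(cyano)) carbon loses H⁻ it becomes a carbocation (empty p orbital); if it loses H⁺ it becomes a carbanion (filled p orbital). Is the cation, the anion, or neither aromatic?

Once that carbon is sp², every ring atom has a p orbital and both ions are fully conjugated.
Cation: 6 × 2 + 0 = 12 π electrons → 4(3), antiaromatic.
Anion: 6 × 2 + 2 = 14 π electrons → 4(3)+2, aromatic.

The anion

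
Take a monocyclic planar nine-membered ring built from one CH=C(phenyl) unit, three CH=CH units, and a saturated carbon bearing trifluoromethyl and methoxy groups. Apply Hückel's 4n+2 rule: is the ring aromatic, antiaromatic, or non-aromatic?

Non-aromatic

The C(trifluoromethyl)(methoxy) carbon is saturated: that saturated carbon is sp³ and has no p orbital in the ring π system. Conjugation is not continuous around the ring.
Without a continuous loop of overlapping p orbitals the Hückel electron count never comes into play.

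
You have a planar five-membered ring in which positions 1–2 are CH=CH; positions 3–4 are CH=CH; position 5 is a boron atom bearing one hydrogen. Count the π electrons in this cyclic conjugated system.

All ring atoms are sp² and supply a p orbital to the ring (the double-bond atoms are sp², each contributing one p electron; the boron has an empty p orbital); the conjugation is uninterrupted.
Adding the contributions, 2 × 2 = 4 from the double-bond units + 0 from the BH atom = 4.
(This ring is borole.)

4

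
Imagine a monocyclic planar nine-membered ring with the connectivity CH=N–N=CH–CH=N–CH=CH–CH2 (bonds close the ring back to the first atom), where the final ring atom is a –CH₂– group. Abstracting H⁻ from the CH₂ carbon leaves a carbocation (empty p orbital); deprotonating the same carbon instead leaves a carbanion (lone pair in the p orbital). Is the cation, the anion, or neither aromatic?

The anion

Both ions have a continuous loop of p orbitals — each ring atom is sp².
Cation: 4 × 2 + 0 = 8 π electrons → 4(2), antiaromatic.
Anion: 4 × 2 + 2 = 10 π electrons → 4(2)+2, aromatic.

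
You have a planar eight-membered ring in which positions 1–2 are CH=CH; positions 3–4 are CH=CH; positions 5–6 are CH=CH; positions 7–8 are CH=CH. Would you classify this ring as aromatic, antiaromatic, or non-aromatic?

Antiaromatic

Check conjugation: every atom in a ring double bond is sp² and brings one electron to the p orbital — every position has a p orbital, so the cyclic π system is continuous.
Tallying contributions gives 4 × 2 = 8 from the 4 double-bond units.
8 = 4(2); a planar, fully conjugated 4n system is antiaromatic.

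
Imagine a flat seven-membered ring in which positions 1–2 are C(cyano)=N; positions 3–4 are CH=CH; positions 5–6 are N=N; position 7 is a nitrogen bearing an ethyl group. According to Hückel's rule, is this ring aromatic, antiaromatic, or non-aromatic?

Antiaromatic

Check conjugation: the double-bond atoms are sp², each contributing one p electron; each =N– nitrogen is pyridine-type (lone pair in the sp² plane, one electron in the p orbital); the pyrrole-type nitrogen donates its lone pair from the p orbital — every position has a p orbital, so the cyclic π system is continuous.
π-electron count: 3 × 2 = 6 from the double-bond units + 2 from the N(ethyl) atom = 8.
8 is a 4n count (n = 2), so the planar conjugated ring is antiaromatic.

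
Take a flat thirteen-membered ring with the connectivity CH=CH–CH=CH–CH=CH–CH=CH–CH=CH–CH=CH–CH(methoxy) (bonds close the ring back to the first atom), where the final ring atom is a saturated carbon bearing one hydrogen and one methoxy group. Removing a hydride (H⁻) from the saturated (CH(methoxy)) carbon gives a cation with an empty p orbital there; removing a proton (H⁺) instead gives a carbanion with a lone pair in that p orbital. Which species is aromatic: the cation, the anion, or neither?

The anion

In either ion the ring is fully conjugated: every atom, including the new sp² carbon, supplies a p orbital.
Cation: 6 × 2 + 0 = 12 π electrons → 4(3), antiaromatic.
Anion: 6 × 2 + 2 = 14 π electrons → 4(3)+2, aromatic.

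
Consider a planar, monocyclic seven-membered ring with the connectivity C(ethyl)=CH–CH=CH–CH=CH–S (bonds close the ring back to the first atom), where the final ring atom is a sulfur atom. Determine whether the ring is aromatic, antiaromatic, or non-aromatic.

Check conjugation: the double-bond atoms are sp², each contributing one p electron; the sulfur donates one lone pair from its p orbital — every position has a p orbital, so the cyclic π system is continuous.
Tallying contributions gives 3 × 2 = 6 from the double-bond units + 2 from the S atom = 8.
8 is a 4n count (n = 2), so the planar conjugated ring is antiaromatic.

Antiaromatic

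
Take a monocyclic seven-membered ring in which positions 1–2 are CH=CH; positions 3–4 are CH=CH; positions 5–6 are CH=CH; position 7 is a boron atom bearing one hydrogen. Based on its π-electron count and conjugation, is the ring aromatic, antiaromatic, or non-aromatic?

Aromatic

Every ring atom contributes a p orbital perpendicular to the ring (each doubly-bonded ring atom is sp² with one p-orbital electron; the boron has an empty p orbital), so the π system is cyclic and fully conjugated.
Tallying contributions gives 3 × 2 = 6 from the double-bond units + 0 from the BH atom = 6.
Since 6 = 4·1 + 2, the ring meets the 4n+2 criterion.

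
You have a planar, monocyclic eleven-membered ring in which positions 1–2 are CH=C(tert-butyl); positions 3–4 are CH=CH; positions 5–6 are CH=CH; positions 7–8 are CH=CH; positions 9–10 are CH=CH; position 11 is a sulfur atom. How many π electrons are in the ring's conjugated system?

All ring atoms are sp² and supply a p orbital to the ring (every atom in a ring double bond is sp² and brings one electron to the p orbital; the sulfur donates one lone pair from its p orbital); the conjugation is uninterrupted.
π-electron count: 5 × 2 = 10 from the double-bond units + 2 from the S atom = 12.

12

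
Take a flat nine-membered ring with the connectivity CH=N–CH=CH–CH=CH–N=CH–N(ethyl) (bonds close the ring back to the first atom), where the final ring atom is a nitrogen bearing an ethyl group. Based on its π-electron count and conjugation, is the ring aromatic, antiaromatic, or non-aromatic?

Aromatic

Check conjugation: the double-bond atoms are sp², each contributing one p electron; each =N– nitrogen is pyridine-type (lone pair in the sp² plane, one electron in the p orbital); the pyrrole-type nitrogen donates its lone pair from the p orbital — every position has a p orbital, so the cyclic π system is continuous.
π-electron count: 4 × 2 = 8 from the double-bond units + 2 from the N(ethyl) atom = 10.
Since 10 = 4·2 + 2, the ring meets the 4n+2 criterion.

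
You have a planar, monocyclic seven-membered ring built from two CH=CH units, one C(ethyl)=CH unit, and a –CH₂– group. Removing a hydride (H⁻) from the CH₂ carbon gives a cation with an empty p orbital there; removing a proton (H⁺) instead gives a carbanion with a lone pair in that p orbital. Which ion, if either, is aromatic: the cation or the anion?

In either ion the ring is fully conjugated: every atom, including the new sp² carbon, supplies a p orbital.
Cation: 3 × 2 + 0 = 6 π electrons → 4(1)+2, aromatic.
Anion: 3 × 2 + 2 = 8 π electrons → 4(2), antiaromatic.

The cation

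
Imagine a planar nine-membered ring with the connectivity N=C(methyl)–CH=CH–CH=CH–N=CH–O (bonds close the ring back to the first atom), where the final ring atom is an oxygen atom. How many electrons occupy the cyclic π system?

10

All ring atoms are sp² and supply a p orbital to the ring (the double-bond atoms are sp², each contributing one p electron; the doubly-bonded nitrogens are pyridine-type — their lone pairs lie in the ring plane, leaving one electron in the p orbital; the oxygen donates one lone pair from its p orbital); the conjugation is uninterrupted.
Tallying contributions gives 4 × 2 = 8 from the double-bond units + 2 from the O atom = 10.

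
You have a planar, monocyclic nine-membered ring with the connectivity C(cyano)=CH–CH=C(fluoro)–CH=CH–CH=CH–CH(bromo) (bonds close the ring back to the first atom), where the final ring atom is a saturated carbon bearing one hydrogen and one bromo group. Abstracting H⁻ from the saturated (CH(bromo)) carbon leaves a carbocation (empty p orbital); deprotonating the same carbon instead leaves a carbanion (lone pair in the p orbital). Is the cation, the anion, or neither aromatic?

The anion

In both ions every ring atom is sp² and contributes a p orbital, so both rings are fully conjugated.
Cation: 4 × 2 + 0 = 8 π electrons → 4(2), antiaromatic.
Anion: 4 × 2 + 2 = 10 π electrons → 4(2)+2, aromatic.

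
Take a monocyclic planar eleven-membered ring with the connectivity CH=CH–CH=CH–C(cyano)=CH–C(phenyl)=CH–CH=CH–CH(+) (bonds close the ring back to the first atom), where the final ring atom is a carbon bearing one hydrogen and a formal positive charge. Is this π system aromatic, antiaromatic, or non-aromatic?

Every ring atom contributes a p orbital perpendicular to the ring (every atom in a ring double bond is sp² and brings one electron to the p orbital; the carbocation has an empty p orbital), so the π system is cyclic and fully conjugated.
Tallying contributions gives 5 × 2 = 10 from the double-bond units + 0 from the CH(+) atom = 10.
With 10 π electrons (n = 2), the Hückel 4n+2 condition holds.

Aromatic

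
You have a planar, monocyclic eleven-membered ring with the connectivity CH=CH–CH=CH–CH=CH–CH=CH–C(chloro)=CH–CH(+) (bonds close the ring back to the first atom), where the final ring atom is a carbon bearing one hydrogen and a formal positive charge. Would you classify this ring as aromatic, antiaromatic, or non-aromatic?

Aromatic

All ring atoms are sp² and supply a p orbital to the ring (every atom in a ring double bond is sp² and brings one electron to the p orbital; the carbocation has an empty p orbital); the conjugation is uninterrupted.
Counting π electrons: 5 × 2 = 10 from the double-bond units + 0 from the CH(+) atom = 10.
Since 10 = 4·2 + 2, the ring meets the 4n+2 criterion.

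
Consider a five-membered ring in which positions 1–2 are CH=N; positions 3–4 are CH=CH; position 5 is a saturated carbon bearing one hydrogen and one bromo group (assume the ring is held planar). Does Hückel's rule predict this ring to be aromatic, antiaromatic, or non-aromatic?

Non-aromatic

At the CH(bromo) position, that saturated carbon is sp³ and has no p orbital in the ring π system; the ring's p-orbital overlap is broken there.
Broken conjugation rules out both aromaticity and antiaromaticity.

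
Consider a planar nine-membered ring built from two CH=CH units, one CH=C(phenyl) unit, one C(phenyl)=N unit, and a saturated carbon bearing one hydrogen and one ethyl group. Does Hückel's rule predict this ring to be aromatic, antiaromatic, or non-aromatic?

Non-aromatic

Because that saturated carbon is sp³ and has no p orbital in the ring π system at the CH(ethyl) position, the π system cannot extend all the way around the ring.
A ring that is not fully conjugated cannot be aromatic or antiaromatic regardless of its π-electron count.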